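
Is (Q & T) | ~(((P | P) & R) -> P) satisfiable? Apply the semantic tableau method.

Initial set: {T ((Q & T) | ~(((P | P) & R) -> P))}.
T ((Q & T) | ~(((P | P) & R) -> P)): β-rule — branch into T (Q & T)  //  T ~(((P | P) & R) -> P).
  branch 1 (add T (Q & T)):
    T (Q & T): α-rule — add T Q, T T.
    ○ open, literals {Q=T, T=T}.
  branch 2 (add T ~(((P | P) & R) -> P)):
    T ~(((P | P) & R) -> P): α-rule — add T ((P | P) & R), F P.
    T ((P | P) & R): α-rule — add T (P | P), T R.
    T (P | P): β-rule — branch into T P  //  T P.
      branch 2.1 (add T P):
        × closes — contains both P and ~P.
      branch 2.2 (add T P):
        × closes — contains both P and ~P.
2 branches closed, 1 open.
An open branch gives a satisfying assignment: Q=T, T=T.

Satisfiable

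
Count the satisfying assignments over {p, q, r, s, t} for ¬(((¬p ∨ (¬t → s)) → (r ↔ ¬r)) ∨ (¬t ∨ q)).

8

Initial set: {T ¬(((¬p ∨ (¬t → s)) → (r ↔ ¬r)) ∨ (¬t ∨ q))}.
T ¬(((¬p ∨ (¬t → s)) → (r ↔ ¬r)) ∨ (¬t ∨ q)): α-rule — add F ((¬p ∨ (¬t → s)) → (r ↔ ¬r)), F (¬t ∨ q).
F ((¬p ∨ (¬t → s)) → (r ↔ ¬r)): α-rule — add T (¬p ∨ (¬t → s)), F (r ↔ ¬r).
F (¬t ∨ q): α-rule — add F ¬t, F q.
T (¬p ∨ (¬t → s)): β-rule — branch into T ¬p  //  T (¬t → s).
  branch 1 (add T ¬p):
    F (r ↔ ¬r): β-rule — branch into T r, F ¬r  //  F r, T ¬r.
      branch 1.1 (add T r, F ¬r):
        ○ open, literals {p=F, q=F, r=T, t=T}.
      branch 1.2 (add F r, T ¬r):
        ○ open, literals {p=F, q=F, r=F, t=T}.
  branch 2 (add T (¬t → s)):
    F (r ↔ ¬r): β-rule — branch into T r, F ¬r  //  F r, T ¬r.
      branch 2.1 (add T r, F ¬r):
        T (¬t → s): β-rule — branch into F ¬t  //  T s.
          branch 2.1.1 (add F ¬t):
            ○ open, literals {q=F, r=T, t=T}.
          branch 2.1.2 (add T s):
            ○ open, literals {q=F, r=T, s=T, t=T}.
      branch 2.2 (add F r, T ¬r):
        T (¬t → s): β-rule — branch into F ¬t  //  T s.
          branch 2.2.1 (add F ¬t):
            ○ open, literals {q=F, r=F, t=T}.
          branch 2.2.2 (add T s):
            ○ open, literals {q=F, r=F, s=T, t=T}.
0 branches closed, 6 open.
Each open branch fixes some atoms; the unmentioned ones are free. Counting distinct full assignments: branch {p=F, q=F, r=T, t=T} (s) contributes 2 new; branch {p=F, q=F, r=F, t=T} (s) contributes 2 new; branch {q=F, r=T, t=T} (p, s) contributes 2 new; branch {q=F, r=T, s=T, t=T} (p) contributes 0 new; branch {q=F, r=F, t=T} (p, s) contributes 2 new; branch {q=F, r=F, s=T, t=T} (p) contributes 0 new. Total: 8.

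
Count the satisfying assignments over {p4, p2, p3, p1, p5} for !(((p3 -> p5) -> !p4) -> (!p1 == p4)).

10

Initial set: {T !(((p3 -> p5) -> !p4) -> (!p1 == p4))}.
T !(((p3 -> p5) -> !p4) -> (!p1 == p4)): α-rule — add T ((p3 -> p5) -> !p4), F (!p1 == p4).
T ((p3 -> p5) -> !p4): β-rule — branch into F (p3 -> p5)  //  T !p4.
  branch 1 (add F (p3 -> p5)):
    F (p3 -> p5): α-rule — add T p3, F p5.
    F (!p1 == p4): β-rule — branch into T !p1, F p4  //  F !p1, T p4.
      branch 1.1 (add T !p1, F p4):
        ○ open, literals {p1=false, p3=true, p4=false, p5=false}.
      branch 1.2 (add F !p1, T p4):
        ○ open, literals {p1=true, p3=true, p4=true, p5=false}.
  branch 2 (add T !p4):
    F (!p1 == p4): β-rule — branch into T !p1, F p4  //  F !p1, T p4.
      branch 2.1 (add T !p1, F p4):
        ○ open, literals {p1=false, p4=false}.
      branch 2.2 (add F !p1, T p4):
        × closes — contains both p4 and !p4.
1 branch closed, 3 open.
Each open branch fixes some atoms; the unmentioned ones are free. Counting distinct full assignments: branch {p1=false, p3=true, p4=false, p5=false} (p2) contributes 2 new; branch {p1=true, p3=true, p4=true, p5=false} (p2) contributes 2 new; branch {p1=false, p4=false} (p2, p3, p5) contributes 6 new. Total: 10.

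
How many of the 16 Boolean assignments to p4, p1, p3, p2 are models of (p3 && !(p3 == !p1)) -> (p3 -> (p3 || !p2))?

Initial set: {((p3 && !(p3 == !p1)) -> (p3 -> (p3 || !p2)))}.
((p3 && !(p3 == !p1)) -> (p3 -> (p3 || !p2))): β-rule — branch into !(p3 && !(p3 == !p1))  //  (p3 -> (p3 || !p2)).
  branch 1 (add !(p3 && !(p3 == !p1))):
    !(p3 && !(p3 == !p1)): β-rule — branch into !p3  //  !!(p3 == !p1).
      branch 1.1 (add !p3):
        ○ open, literals {p3=false}.
      branch 1.2 (add !!(p3 == !p1)):
        !!(p3 == !p1): β-rule — branch into p3, !p1  //  !p3, !!p1.
          branch 1.2.1 (add p3, !p1):
            ○ open, literals {p1=false, p3=true}.
          branch 1.2.2 (add !p3, !!p1):
            ○ open, literals {p1=true, p3=false}.
  branch 2 (add (p3 -> (p3 || !p2))):
    (p3 -> (p3 || !p2)): β-rule — branch into !p3  //  (p3 || !p2).
      branch 2.1 (add !p3):
        ○ open, literals {p3=false}.
      branch 2.2 (add (p3 || !p2)):
        (p3 || !p2): β-rule — branch into p3  //  !p2.
          branch 2.2.1 (add p3):
            ○ open, literals {p3=true}.
          branch 2.2.2 (add !p2):
            ○ open, literals {p2=false}.
0 branches closed, 6 open.
Each open branch fixes some atoms; the unmentioned ones are free. Counting distinct full assignments: branch {p3=false} (p4, p1, p2) contributes 8 new; branch {p1=false, p3=true} (p4, p2) contributes 4 new; branch {p1=true, p3=false} (p4, p2) contributes 0 new; branch {p3=false} (p4, p1, p2) contributes 0 new; branch {p3=true} (p4, p1, p2) contributes 4 new; branch {p2=false} (p4, p1, p3) contributes 0 new. Total: 16.

16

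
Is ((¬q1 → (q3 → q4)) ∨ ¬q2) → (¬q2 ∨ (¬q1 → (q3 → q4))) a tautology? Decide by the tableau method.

Assume the negation and expand:
Initial set: {F (((¬q1 → (q3 → q4)) ∨ ¬q2) → (¬q2 ∨ (¬q1 → (q3 → q4))))}.
F (((¬q1 → (q3 → q4)) ∨ ¬q2) → (¬q2 ∨ (¬q1 → (q3 → q4)))): α-rule — add T ((¬q1 → (q3 → q4)) ∨ ¬q2), F (¬q2 ∨ (¬q1 → (q3 → q4))).
F (¬q2 ∨ (¬q1 → (q3 → q4))): α-rule — add F ¬q2, F (¬q1 → (q3 → q4)).
F (¬q1 → (q3 → q4)): α-rule — add T ¬q1, F (q3 → q4).
F (q3 → q4): α-rule — add T q3, F q4.
T ((¬q1 → (q3 → q4)) ∨ ¬q2): β-rule — branch into T (¬q1 → (q3 → q4))  //  T ¬q2.
  branch 1 (add T (¬q1 → (q3 → q4))):
    T (¬q1 → (q3 → q4)): β-rule — branch into F ¬q1  //  T (q3 → q4).
      branch 1.1 (add F ¬q1):
        × closes — contains both q1 and ¬q1.
      branch 1.2 (add T (q3 → q4)):
        T (q3 → q4): β-rule — branch into F q3  //  T q4.
          branch 1.2.1 (add F q3):
            × closes — contains both q3 and ¬q3.
          branch 1.2.2 (add T q4):
            × closes — contains both q4 and ¬q4.
  branch 2 (add T ¬q2):
    × closes — contains both q2 and ¬q2.
All 4 branches close.
Every branch closed, so the negation is unsatisfiable and the formula is valid.

Valid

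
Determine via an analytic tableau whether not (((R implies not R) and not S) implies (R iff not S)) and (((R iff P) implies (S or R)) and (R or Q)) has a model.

Initial set: {(not (((R implies not R) and not S) implies (R iff not S)) and (((R iff P) implies (S or R)) and (R or Q)))}.
(not (((R implies not R) and not S) implies (R iff not S)) and (((R iff P) implies (S or R)) and (R or Q))): α-rule — add not (((R implies not R) and not S) implies (R iff not S)), (((R iff P) implies (S or R)) and (R or Q)).
not (((R implies not R) and not S) implies (R iff not S)): α-rule — add ((R implies not R) and not S), not (R iff not S).
(((R iff P) implies (S or R)) and (R or Q)): α-rule — add ((R iff P) implies (S or R)), (R or Q).
((R implies not R) and not S): α-rule — add (R implies not R), not S.
not (R iff not S): β-rule — branch into R, not not S  //  not R, not S.
  branch 1 (add R, not not S):
    × closes — contains both S and not S.
  branch 2 (add not R, not S):
    ((R iff P) implies (S or R)): β-rule — branch into not (R iff P)  //  (S or R).
      branch 2.1 (add not (R iff P)):
        (R or Q): β-rule — branch into R  //  Q.
          branch 2.1.1 (add R):
            × closes — contains both R and not R.
          branch 2.1.2 (add Q):
            (R implies not R): β-rule — branch into not R  //  not R.
              branch 2.1.2.1 (add not R):
                not (R iff P): β-rule — branch into R, not P  //  not R, P.
                  branch 2.1.2.1.1 (add R, not P):
                    × closes — contains both R and not R.
                  branch 2.1.2.1.2 (add not R, P):
                    ○ open, literals {P=1, Q=1, R=0, S=0}.
              branch 2.1.2.2 (add not R):
                not (R iff P): β-rule — branch into R, not P  //  not R, P.
                  branch 2.1.2.2.1 (add R, not P):
                    × closes — contains both R and not R.
                  branch 2.1.2.2.2 (add not R, P):
                    ○ open, literals {P=1, Q=1, R=0, S=0}.
      branch 2.2 (add (S or R)):
        (R or Q): β-rule — branch into R  //  Q.
          branch 2.2.1 (add R):
            × closes — contains both R and not R.
          branch 2.2.2 (add Q):
            (R implies not R): β-rule — branch into not R  //  not R.
              branch 2.2.2.1 (add not R):
                (S or R): β-rule — branch into S  //  R.
                  branch 2.2.2.1.1 (add S):
                    × closes — contains both S and not S.
                  branch 2.2.2.1.2 (add R):
                    × closes — contains both R and not R.
              branch 2.2.2.2 (add not R):
                (S or R): β-rule — branch into S  //  R.
                  branch 2.2.2.2.1 (add S):
                    × closes — contains both S and not S.
                  branch 2.2.2.2.2 (add R):
                    × closes — contains both R and not R.
9 branches closed, 2 open.
An open branch gives a satisfying assignment: P=1, Q=1, R=0, S=0.

Satisfiable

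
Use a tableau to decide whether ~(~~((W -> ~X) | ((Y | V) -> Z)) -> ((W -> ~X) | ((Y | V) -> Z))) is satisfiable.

Unsatisfiable

Initial set: {~(~~((W -> ~X) | ((Y | V) -> Z)) -> ((W -> ~X) | ((Y | V) -> Z)))}.
~(~~((W -> ~X) | ((Y | V) -> Z)) -> ((W -> ~X) | ((Y | V) -> Z))): α-rule — add ~~((W -> ~X) | ((Y | V) -> Z)), ~((W -> ~X) | ((Y | V) -> Z)).
~~((W -> ~X) | ((Y | V) -> Z)): drop double negation, giving ((W -> ~X) | ((Y | V) -> Z)).
~((W -> ~X) | ((Y | V) -> Z)): α-rule — add ~(W -> ~X), ~((Y | V) -> Z).
~(W -> ~X): α-rule — add W, ~~X.
~((Y | V) -> Z): α-rule — add (Y | V), ~Z.
((W -> ~X) | ((Y | V) -> Z)): β-rule — branch into (W -> ~X)  //  ((Y | V) -> Z).
  branch 1 (add (W -> ~X)):
    (Y | V): β-rule — branch into Y  //  V.
      branch 1.1 (add Y):
        (W -> ~X): β-rule — branch into ~W  //  ~X.
          branch 1.1.1 (add ~W):
            × closes — contains both W and ~W.
          branch 1.1.2 (add ~X):
            × closes — contains both X and ~X.
      branch 1.2 (add V):
        (W -> ~X): β-rule — branch into ~W  //  ~X.
          branch 1.2.1 (add ~W):
            × closes — contains both W and ~W.
          branch 1.2.2 (add ~X):
            × closes — contains both X and ~X.
  branch 2 (add ((Y | V) -> Z)):
    (Y | V): β-rule — branch into Y  //  V.
      branch 2.1 (add Y):
        ((Y | V) -> Z): β-rule — branch into ~(Y | V)  //  Z.
          branch 2.1.1 (add ~(Y | V)):
            ~(Y | V): α-rule — add ~Y, ~V.
            × closes — contains both Y and ~Y.
          branch 2.1.2 (add Z):
            × closes — contains both Z and ~Z.
      branch 2.2 (add V):
        ((Y | V) -> Z): β-rule — branch into ~(Y | V)  //  Z.
          branch 2.2.1 (add ~(Y | V)):
            ~(Y | V): α-rule — add ~Y, ~V.
            × closes — contains both V and ~V.
          branch 2.2.2 (add Z):
            × closes — contains both Z and ~Z.
All 8 branches close.
Every branch closed; the formula is unsatisfiable.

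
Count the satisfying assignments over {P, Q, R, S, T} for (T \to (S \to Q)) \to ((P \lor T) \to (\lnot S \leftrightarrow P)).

Initial set: {T ((T \to (S \to Q)) \to ((P \lor T) \to (\lnot S \leftrightarrow P)))}.
T ((T \to (S \to Q)) \to ((P \lor T) \to (\lnot S \leftrightarrow P))): β-rule — branch into F (T \to (S \to Q))  //  T ((P \lor T) \to (\lnot S \leftrightarrow P)).
  branch 1 (add F (T \to (S \to Q))):
    F (T \to (S \to Q)): α-rule — add T T, F (S \to Q).
    F (S \to Q): α-rule — add T S, F Q.
    ○ open, literals {Q=F, S=T, T=T}.
  branch 2 (add T ((P \lor T) \to (\lnot S \leftrightarrow P))):
    T ((P \lor T) \to (\lnot S \leftrightarrow P)): β-rule — branch into F (P \lor T)  //  T (\lnot S \leftrightarrow P).
      branch 2.1 (add F (P \lor T)):
        F (P \lor T): α-rule — add F P, F T.
        ○ open, literals {P=F, T=F}.
      branch 2.2 (add T (\lnot S \leftrightarrow P)):
        T (\lnot S \leftrightarrow P): β-rule — branch into T \lnot S, T P  //  F \lnot S, F P.
          branch 2.2.1 (add T \lnot S, T P):
            ○ open, literals {P=T, S=F}.
          branch 2.2.2 (add F \lnot S, F P):
            ○ open, literals {P=F, S=T}.
0 branches closed, 4 open.
Each open branch fixes some atoms; the unmentioned ones are free. Counting distinct full assignments: branch {Q=F, S=T, T=T} (P, R) contributes 4 new; branch {P=F, T=F} (Q, R, S) contributes 8 new; branch {P=T, S=F} (Q, R, T) contributes 8 new; branch {P=F, S=T} (Q, R, T) contributes 2 new. Total: 22.

22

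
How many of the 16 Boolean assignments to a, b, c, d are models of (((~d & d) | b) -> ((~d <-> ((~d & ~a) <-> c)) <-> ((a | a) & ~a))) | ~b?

12

Initial set: {((((~d & d) | b) -> ((~d <-> ((~d & ~a) <-> c)) <-> ((a | a) & ~a))) | ~b)}.
((((~d & d) | b) -> ((~d <-> ((~d & ~a) <-> c)) <-> ((a | a) & ~a))) | ~b): β-rule — branch into (((~d & d) | b) -> ((~d <-> ((~d & ~a) <-> c)) <-> ((a | a) & ~a)))  //  ~b.
  branch 1 (add (((~d & d) | b) -> ((~d <-> ((~d & ~a) <-> c)) <-> ((a | a) & ~a)))):
    (((~d & d) | b) -> ((~d <-> ((~d & ~a) <-> c)) <-> ((a | a) & ~a))): β-rule — branch into ~((~d & d) | b)  //  ((~d <-> ((~d & ~a) <-> c)) <-> ((a | a) & ~a)).
      branch 1.1 (add ~((~d & d) | b)):
        ~((~d & d) | b): α-rule — add ~(~d & d), ~b.
        ~(~d & d): β-rule — branch into ~~d  //  ~d.
          branch 1.1.1 (add ~~d):
            ○ open, literals {b=0, d=1}.
          branch 1.1.2 (add ~d):
            ○ open, literals {b=0, d=0}.
      branch 1.2 (add ((~d <-> ((~d & ~a) <-> c)) <-> ((a | a) & ~a))):
        ((~d <-> ((~d & ~a) <-> c)) <-> ((a | a) & ~a)): β-rule — branch into (~d <-> ((~d & ~a) <-> c)), ((a | a) & ~a)  //  ~(~d <-> ((~d & ~a) <-> c)), ~((a | a) & ~a).
          branch 1.2.1 (add (~d <-> ((~d & ~a) <-> c)), ((a | a) & ~a)):
            ((a | a) & ~a): α-rule — add (a | a), ~a.
            (~d <-> ((~d & ~a) <-> c)): β-rule — branch into ~d, ((~d & ~a) <-> c)  //  ~~d, ~((~d & ~a) <-> c).
              branch 1.2.1.1 (add ~d, ((~d & ~a) <-> c)):
                (a | a): β-rule — branch into a  //  a.
                  branch 1.2.1.1.1 (add a):
                    × closes — contains both a and ~a.
                  branch 1.2.1.1.2 (add a):
                    × closes — contains both a and ~a.
              branch 1.2.1.2 (add ~~d, ~((~d & ~a) <-> c)):
                (a | a): β-rule — branch into a  //  a.
                  branch 1.2.1.2.1 (add a):
                    × closes — contains both a and ~a.
                  branch 1.2.1.2.2 (add a):
                    × closes — contains both a and ~a.
          branch 1.2.2 (add ~(~d <-> ((~d & ~a) <-> c)), ~((a | a) & ~a)):
            ~(~d <-> ((~d & ~a) <-> c)): β-rule — branch into ~d, ~((~d & ~a) <-> c)  //  ~~d, ((~d & ~a) <-> c).
              branch 1.2.2.1 (add ~d, ~((~d & ~a) <-> c)):
                ~((a | a) & ~a): β-rule — branch into ~(a | a)  //  ~~a.
                  branch 1.2.2.1.1 (add ~(a | a)):
                    ~(a | a): α-rule — add ~a, ~a.
                    ~((~d & ~a) <-> c): β-rule — branch into (~d & ~a), ~c  //  ~(~d & ~a), c.
                      branch 1.2.2.1.1.1 (add (~d & ~a), ~c):
                        (~d & ~a): α-rule — add ~d, ~a.
                        ○ open, literals {a=0, c=0, d=0}.
                      branch 1.2.2.1.1.2 (add ~(~d & ~a), c):
                        ~(~d & ~a): β-rule — branch into ~~d  //  ~~a.
                          branch 1.2.2.1.1.2.1 (add ~~d):
                            × closes — contains both d and ~d.
                          branch 1.2.2.1.1.2.2 (add ~~a):
                            × closes — contains both a and ~a.
                  branch 1.2.2.1.2 (add ~~a):
                    ~((~d & ~a) <-> c): β-rule — branch into (~d & ~a), ~c  //  ~(~d & ~a), c.
                      branch 1.2.2.1.2.1 (add (~d & ~a), ~c):
                        (~d & ~a): α-rule — add ~d, ~a.
                        × closes — contains both a and ~a.
                      branch 1.2.2.1.2.2 (add ~(~d & ~a), c):
                        ~(~d & ~a): β-rule — branch into ~~d  //  ~~a.
                          branch 1.2.2.1.2.2.1 (add ~~d):
                            × closes — contains both d and ~d.
                          branch 1.2.2.1.2.2.2 (add ~~a):
                            ○ open, literals {a=1, c=1, d=0}.
              branch 1.2.2.2 (add ~~d, ((~d & ~a) <-> c)):
                ~((a | a) & ~a): β-rule — branch into ~(a | a)  //  ~~a.
                  branch 1.2.2.2.1 (add ~(a | a)):
                    ~(a | a): α-rule — add ~a, ~a.
                    ((~d & ~a) <-> c): β-rule — branch into (~d & ~a), c  //  ~(~d & ~a), ~c.
                      branch 1.2.2.2.1.1 (add (~d & ~a), c):
                        (~d & ~a): α-rule — add ~d, ~a.
                        × closes — contains both d and ~d.
                      branch 1.2.2.2.1.2 (add ~(~d & ~a), ~c):
                        ~(~d & ~a): β-rule — branch into ~~d  //  ~~a.
                          branch 1.2.2.2.1.2.1 (add ~~d):
                            ○ open, literals {a=0, c=0, d=1}.
                          branch 1.2.2.2.1.2.2 (add ~~a):
                            × closes — contains both a and ~a.
                  branch 1.2.2.2.2 (add ~~a):
                    ((~d & ~a) <-> c): β-rule — branch into (~d & ~a), c  //  ~(~d & ~a), ~c.
                      branch 1.2.2.2.2.1 (add (~d & ~a), c):
                        (~d & ~a): α-rule — add ~d, ~a.
                        × closes — contains both d and ~d.
                      branch 1.2.2.2.2.2 (add ~(~d & ~a), ~c):
                        ~(~d & ~a): β-rule — branch into ~~d  //  ~~a.
                          branch 1.2.2.2.2.2.1 (add ~~d):
                            ○ open, literals {a=1, c=0, d=1}.
                          branch 1.2.2.2.2.2.2 (add ~~a):
                            ○ open, literals {a=1, c=0, d=1}.
  branch 2 (add ~b):
    ○ open, literals {b=0}.
11 branches closed, 8 open.
Each open branch fixes some atoms; the unmentioned ones are free. Counting distinct full assignments: branch {b=0, d=1} (a, c) contributes 4 new; branch {b=0, d=0} (a, c) contributes 4 new; branch {a=0, c=0, d=0} (b) contributes 1 new; branch {a=1, c=1, d=0} (b) contributes 1 new; branch {a=0, c=0, d=1} (b) contributes 1 new; branch {a=1, c=0, d=1} (b) contributes 1 new; branch {a=1, c=0, d=1} (b) contributes 0 new; branch {b=0} (a, c, d) contributes 0 new. Total: 12.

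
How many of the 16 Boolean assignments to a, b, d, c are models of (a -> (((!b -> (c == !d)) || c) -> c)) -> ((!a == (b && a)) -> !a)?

Initial set: {((a -> (((!b -> (c == !d)) || c) -> c)) -> ((!a == (b && a)) -> !a))}.
((a -> (((!b -> (c == !d)) || c) -> c)) -> ((!a == (b && a)) -> !a)): β-rule — branch into !(a -> (((!b -> (c == !d)) || c) -> c))  //  ((!a == (b && a)) -> !a).
  branch 1 (add !(a -> (((!b -> (c == !d)) || c) -> c))):
    !(a -> (((!b -> (c == !d)) || c) -> c)): α-rule — add a, !(((!b -> (c == !d)) || c) -> c).
    !(((!b -> (c == !d)) || c) -> c): α-rule — add ((!b -> (c == !d)) || c), !c.
    ((!b -> (c == !d)) || c): β-rule — branch into (!b -> (c == !d))  //  c.
      branch 1.1 (add (!b -> (c == !d))):
        (!b -> (c == !d)): β-rule — branch into !!b  //  (c == !d).
          branch 1.1.1 (add !!b):
            ○ open, literals {a=T, b=T, c=F}.
          branch 1.1.2 (add (c == !d)):
            (c == !d): β-rule — branch into c, !d  //  !c, !!d.
              branch 1.1.2.1 (add c, !d):
                × closes — contains both c and !c.
              branch 1.1.2.2 (add !c, !!d):
                ○ open, literals {a=T, c=F, d=T}.
      branch 1.2 (add c):
        × closes — contains both c and !c.
  branch 2 (add ((!a == (b && a)) -> !a)):
    ((!a == (b && a)) -> !a): β-rule — branch into !(!a == (b && a))  //  !a.
      branch 2.1 (add !(!a == (b && a))):
        !(!a == (b && a)): β-rule — branch into !a, !(b && a)  //  !!a, (b && a).
          branch 2.1.1 (add !a, !(b && a)):
            !(b && a): β-rule — branch into !b  //  !a.
              branch 2.1.1.1 (add !b):
                ○ open, literals {a=F, b=F}.
              branch 2.1.1.2 (add !a):
                ○ open, literals {a=F}.
          branch 2.1.2 (add !!a, (b && a)):
            (b && a): α-rule — add b, a.
            ○ open, literals {a=T, b=T}.
      branch 2.2 (add !a):
        ○ open, literals {a=F}.
2 branches closed, 6 open.
Each open branch fixes some atoms; the unmentioned ones are free. Counting distinct full assignments: branch {a=T, b=T, c=F} (d) contributes 2 new; branch {a=T, c=F, d=T} (b) contributes 1 new; branch {a=F, b=F} (d, c) contributes 4 new; branch {a=F} (b, d, c) contributes 4 new; branch {a=T, b=T} (d, c) contributes 2 new; branch {a=F} (b, d, c) contributes 0 new. Total: 13.

13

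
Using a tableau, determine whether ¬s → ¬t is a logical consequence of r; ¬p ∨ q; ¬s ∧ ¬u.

No

Initial set: {r; (¬p ∨ q); (¬s ∧ ¬u); ¬(¬s → ¬t)}.
(¬s ∧ ¬u): α-rule — add ¬s, ¬u.
¬(¬s → ¬t): α-rule — add ¬s, ¬¬t.
(¬p ∨ q): β-rule — branch into ¬p  //  q.
  branch 1 (add ¬p):
    ○ open, literals {p=false, r=true, s=false, t=true, u=false}.
  branch 2 (add q):
    ○ open, literals {q=true, r=true, s=false, t=true, u=false}.
0 branches closed, 2 open.
An open branch gives a countermodel: p=false, r=true, s=false, t=true, u=false (unmentioned atoms arbitrary); the premises hold there but the conclusion fails.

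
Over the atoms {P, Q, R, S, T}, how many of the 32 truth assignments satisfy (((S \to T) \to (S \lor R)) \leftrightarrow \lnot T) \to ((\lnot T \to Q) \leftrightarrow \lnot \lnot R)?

Initial set: {((((S \to T) \to (S \lor R)) \leftrightarrow \lnot T) \to ((\lnot T \to Q) \leftrightarrow \lnot \lnot R))}.
((((S \to T) \to (S \lor R)) \leftrightarrow \lnot T) \to ((\lnot T \to Q) \leftrightarrow \lnot \lnot R)): β-rule — branch into \lnot (((S \to T) \to (S \lor R)) \leftrightarrow \lnot T)  //  ((\lnot T \to Q) \leftrightarrow \lnot \lnot R).
  branch 1 (add \lnot (((S \to T) \to (S \lor R)) \leftrightarrow \lnot T)):
    \lnot (((S \to T) \to (S \lor R)) \leftrightarrow \lnot T): β-rule — branch into ((S \to T) \to (S \lor R)), \lnot \lnot T  //  \lnot ((S \to T) \to (S \lor R)), \lnot T.
      branch 1.1 (add ((S \to T) \to (S \lor R)), \lnot \lnot T):
        ((S \to T) \to (S \lor R)): β-rule — branch into \lnot (S \to T)  //  (S \lor R).
          branch 1.1.1 (add \lnot (S \to T)):
            \lnot (S \to T): α-rule — add S, \lnot T.
            × closes — contains both T and \lnot T.
          branch 1.1.2 (add (S \lor R)):
            (S \lor R): β-rule — branch into S  //  R.
              branch 1.1.2.1 (add S):
                ○ open, literals {S=true, T=true}.
              branch 1.1.2.2 (add R):
                ○ open, literals {R=true, T=true}.
      branch 1.2 (add \lnot ((S \to T) \to (S \lor R)), \lnot T):
        \lnot ((S \to T) \to (S \lor R)): α-rule — add (S \to T), \lnot (S \lor R).
        \lnot (S \lor R): α-rule — add \lnot S, \lnot R.
        (S \to T): β-rule — branch into \lnot S  //  T.
          branch 1.2.1 (add \lnot S):
            ○ open, literals {R=false, S=false, T=false}.
          branch 1.2.2 (add T):
            × closes — contains both T and \lnot T.
  branch 2 (add ((\lnot T \to Q) \leftrightarrow \lnot \lnot R)):
    ((\lnot T \to Q) \leftrightarrow \lnot \lnot R): β-rule — branch into (\lnot T \to Q), \lnot \lnot R  //  \lnot (\lnot T \to Q), \lnot \lnot \lnot R.
      branch 2.1 (add (\lnot T \to Q), \lnot \lnot R):
        \lnot \lnot R: drop double negation, giving R.
        (\lnot T \to Q): β-rule — branch into \lnot \lnot T  //  Q.
          branch 2.1.1 (add \lnot \lnot T):
            ○ open, literals {R=true, T=true}.
          branch 2.1.2 (add Q):
            ○ open, literals {Q=true, R=true}.
      branch 2.2 (add \lnot (\lnot T \to Q), \lnot \lnot \lnot R):
        \lnot (\lnot T \to Q): α-rule — add \lnot T, \lnot Q.
        \lnot \lnot \lnot R: drop double negation, giving \lnot R.
        ○ open, literals {Q=false, R=false, T=false}.
2 branches closed, 6 open.
Each open branch fixes some atoms; the unmentioned ones are free. Counting distinct full assignments: branch {S=true, T=true} (P, Q, R) contributes 8 new; branch {R=true, T=true} (P, Q, S) contributes 4 new; branch {R=false, S=false, T=false} (P, Q) contributes 4 new; branch {R=true, T=true} (P, Q, S) contributes 0 new; branch {Q=true, R=true} (P, S, T) contributes 4 new; branch {Q=false, R=false, T=false} (P, S) contributes 2 new. Total: 22.

22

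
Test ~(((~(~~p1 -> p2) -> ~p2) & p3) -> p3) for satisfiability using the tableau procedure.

Initial set: {~(((~(~~p1 -> p2) -> ~p2) & p3) -> p3)}.
~(((~(~~p1 -> p2) -> ~p2) & p3) -> p3): α-rule — add ((~(~~p1 -> p2) -> ~p2) & p3), ~p3.
((~(~~p1 -> p2) -> ~p2) & p3): α-rule — add (~(~~p1 -> p2) -> ~p2), p3.
× closes — contains both p3 and ~p3.
All 1 branch closes.
Every branch closed; the formula is unsatisfiable.

Unsatisfiable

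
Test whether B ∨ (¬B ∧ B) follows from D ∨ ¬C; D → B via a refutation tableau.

Initial set: {(D ∨ ¬C); (D → B); ¬(B ∨ (¬B ∧ B))}.
¬(B ∨ (¬B ∧ B)): α-rule — add ¬B, ¬(¬B ∧ B).
(D ∨ ¬C): β-rule — branch into D  //  ¬C.
  branch 1 (add D):
    (D → B): β-rule — branch into ¬D  //  B.
      branch 1.1 (add ¬D):
        × closes — contains both D and ¬D.
      branch 1.2 (add B):
        × closes — contains both B and ¬B.
  branch 2 (add ¬C):
    (D → B): β-rule — branch into ¬D  //  B.
      branch 2.1 (add ¬D):
        ¬(¬B ∧ B): β-rule — branch into ¬¬B  //  ¬B.
          branch 2.1.1 (add ¬¬B):
            × closes — contains both B and ¬B.
          branch 2.1.2 (add ¬B):
            ○ open, literals {B=0, C=0, D=0}.
      branch 2.2 (add B):
        × closes — contains both B and ¬B.
4 branches closed, 1 open.
An open branch gives a countermodel: B=0, C=0, D=0 (unmentioned atoms arbitrary); the premises hold there but the conclusion fails.

No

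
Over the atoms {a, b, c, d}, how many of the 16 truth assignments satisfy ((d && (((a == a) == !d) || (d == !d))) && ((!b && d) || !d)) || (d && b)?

Initial set: {(((d && (((a == a) == !d) || (d == !d))) && ((!b && d) || !d)) || (d && b))}.
(((d && (((a == a) == !d) || (d == !d))) && ((!b && d) || !d)) || (d && b)): β-rule — branch into ((d && (((a == a) == !d) || (d == !d))) && ((!b && d) || !d))  //  (d && b).
  branch 1 (add ((d && (((a == a) == !d) || (d == !d))) && ((!b && d) || !d))):
    ((d && (((a == a) == !d) || (d == !d))) && ((!b && d) || !d)): α-rule — add (d && (((a == a) == !d) || (d == !d))), ((!b && d) || !d).
    (d && (((a == a) == !d) || (d == !d))): α-rule — add d, (((a == a) == !d) || (d == !d)).
    ((!b && d) || !d): β-rule — branch into (!b && d)  //  !d.
      branch 1.1 (add (!b && d)):
        (!b && d): α-rule — add !b, d.
        (((a == a) == !d) || (d == !d)): β-rule — branch into ((a == a) == !d)  //  (d == !d).
          branch 1.1.1 (add ((a == a) == !d)):
            ((a == a) == !d): β-rule — branch into (a == a), !d  //  !(a == a), !!d.
              branch 1.1.1.1 (add (a == a), !d):
                × closes — contains both d and !d.
              branch 1.1.1.2 (add !(a == a), !!d):
                !(a == a): β-rule — branch into a, !a  //  !a, a.
                  branch 1.1.1.2.1 (add a, !a):
                    × closes — contains both a and !a.
                  branch 1.1.1.2.2 (add !a, a):
                    × closes — contains both a and !a.
          branch 1.1.2 (add (d == !d)):
            (d == !d): β-rule — branch into d, !d  //  !d, !!d.
              branch 1.1.2.1 (add d, !d):
                × closes — contains both d and !d.
              branch 1.1.2.2 (add !d, !!d):
                × closes — contains both d and !d.
      branch 1.2 (add !d):
        × closes — contains both d and !d.
  branch 2 (add (d && b)):
    (d && b): α-rule — add d, b.
    ○ open, literals {b=1, d=1}.
6 branches closed, 1 open.
Each open branch fixes some atoms; the unmentioned ones are free. Counting distinct full assignments: branch {b=1, d=1} (a, c) contributes 4 new. Total: 4.

4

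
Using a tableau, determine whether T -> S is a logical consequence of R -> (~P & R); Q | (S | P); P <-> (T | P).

No

Initial set: {(R -> (~P & R)); (Q | (S | P)); (P <-> (T | P)); ~(T -> S)}.
~(T -> S): α-rule — add T, ~S.
(R -> (~P & R)): β-rule — branch into ~R  //  (~P & R).
  branch 1 (add ~R):
    (Q | (S | P)): β-rule — branch into Q  //  (S | P).
      branch 1.1 (add Q):
        (P <-> (T | P)): β-rule — branch into P, (T | P)  //  ~P, ~(T | P).
          branch 1.1.1 (add P, (T | P)):
            (T | P): β-rule — branch into T  //  P.
              branch 1.1.1.1 (add T):
                ○ open, literals {P=T, Q=T, R=F, S=F, T=T}.
              branch 1.1.1.2 (add P):
                ○ open, literals {P=T, Q=T, R=F, S=F, T=T}.
          branch 1.1.2 (add ~P, ~(T | P)):
            ~(T | P): α-rule — add ~T, ~P.
            × closes — contains both T and ~T.
      branch 1.2 (add (S | P)):
        (P <-> (T | P)): β-rule — branch into P, (T | P)  //  ~P, ~(T | P).
          branch 1.2.1 (add P, (T | P)):
            (S | P): β-rule — branch into S  //  P.
              branch 1.2.1.1 (add S):
                × closes — contains both S and ~S.
              branch 1.2.1.2 (add P):
                (T | P): β-rule — branch into T  //  P.
                  branch 1.2.1.2.1 (add T):
                    ○ open, literals {P=T, R=F, S=F, T=T}.
                  branch 1.2.1.2.2 (add P):
                    ○ open, literals {P=T, R=F, S=F, T=T}.
          branch 1.2.2 (add ~P, ~(T | P)):
            ~(T | P): α-rule — add ~T, ~P.
            × closes — contains both T and ~T.
  branch 2 (add (~P & R)):
    (~P & R): α-rule — add ~P, R.
    (Q | (S | P)): β-rule — branch into Q  //  (S | P).
      branch 2.1 (add Q):
        (P <-> (T | P)): β-rule — branch into P, (T | P)  //  ~P, ~(T | P).
          branch 2.1.1 (add P, (T | P)):
            × closes — contains both P and ~P.
          branch 2.1.2 (add ~P, ~(T | P)):
            ~(T | P): α-rule — add ~T, ~P.
            × closes — contains both T and ~T.
      branch 2.2 (add (S | P)):
        (P <-> (T | P)): β-rule — branch into P, (T | P)  //  ~P, ~(T | P).
          branch 2.2.1 (add P, (T | P)):
            × closes — contains both P and ~P.
          branch 2.2.2 (add ~P, ~(T | P)):
            ~(T | P): α-rule — add ~T, ~P.
            × closes — contains both T and ~T.
7 branches closed, 4 open.
An open branch gives a countermodel: P=T, Q=T, R=F, S=F, T=T (unmentioned atoms arbitrary); the premises hold there but the conclusion fails.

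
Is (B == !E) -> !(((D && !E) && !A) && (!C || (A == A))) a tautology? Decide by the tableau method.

Not valid

Assume the negation and expand:
Initial set: {!((B == !E) -> !(((D && !E) && !A) && (!C || (A == A))))}.
!((B == !E) -> !(((D && !E) && !A) && (!C || (A == A)))): α-rule — add (B == !E), !!(((D && !E) && !A) && (!C || (A == A))).
!!(((D && !E) && !A) && (!C || (A == A))): α-rule — add ((D && !E) && !A), (!C || (A == A)).
((D && !E) && !A): α-rule — add (D && !E), !A.
(D && !E): α-rule — add D, !E.
(B == !E): β-rule — branch into B, !E  //  !B, !!E.
  branch 1 (add B, !E):
    (!C || (A == A)): β-rule — branch into !C  //  (A == A).
      branch 1.1 (add !C):
        ○ open, literals {A=F, B=T, C=F, D=T, E=F}.
      branch 1.2 (add (A == A)):
        (A == A): β-rule — branch into A, A  //  !A, !A.
          branch 1.2.1 (add A, A):
            × closes — contains both A and !A.
          branch 1.2.2 (add !A, !A):
            ○ open, literals {A=F, B=T, D=T, E=F}.
  branch 2 (add !B, !!E):
    × closes — contains both E and !E.
2 branches closed, 2 open.
An open branch gives a countermodel: A=F, B=T, C=F, D=T, E=F (unmentioned atoms arbitrary); under it the original formula is false.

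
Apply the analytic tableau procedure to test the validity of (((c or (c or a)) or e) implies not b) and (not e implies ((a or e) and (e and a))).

Assume the negation and expand:
Initial set: {not ((((c or (c or a)) or e) implies not b) and (not e implies ((a or e) and (e and a))))}.
not ((((c or (c or a)) or e) implies not b) and (not e implies ((a or e) and (e and a)))): β-rule — branch into not (((c or (c or a)) or e) implies not b)  //  not (not e implies ((a or e) and (e and a))).
  branch 1 (add not (((c or (c or a)) or e) implies not b)):
    not (((c or (c or a)) or e) implies not b): α-rule — add ((c or (c or a)) or e), not not b.
    ((c or (c or a)) or e): β-rule — branch into (c or (c or a))  //  e.
      branch 1.1 (add (c or (c or a))):
        (c or (c or a)): β-rule — branch into c  //  (c or a).
          branch 1.1.1 (add c):
            ○ open, literals {b=1, c=1}.
          branch 1.1.2 (add (c or a)):
            (c or a): β-rule — branch into c  //  a.
              branch 1.1.2.1 (add c):
                ○ open, literals {b=1, c=1}.
              branch 1.1.2.2 (add a):
                ○ open, literals {a=1, b=1}.
      branch 1.2 (add e):
        ○ open, literals {b=1, e=1}.
  branch 2 (add not (not e implies ((a or e) and (e and a)))):
    not (not e implies ((a or e) and (e and a))): α-rule — add not e, not ((a or e) and (e and a)).
    not ((a or e) and (e and a)): β-rule — branch into not (a or e)  //  not (e and a).
      branch 2.1 (add not (a or e)):
        not (a or e): α-rule — add not a, not e.
        ○ open, literals {a=0, e=0}.
      branch 2.2 (add not (e and a)):
        not (e and a): β-rule — branch into not e  //  not a.
          branch 2.2.1 (add not e):
            ○ open, literals {e=0}.
          branch 2.2.2 (add not a):
            ○ open, literals {a=0, e=0}.
0 branches closed, 7 open.
An open branch gives a countermodel: b=1, c=1 (unmentioned atoms arbitrary); under it the original formula is false.

Not valid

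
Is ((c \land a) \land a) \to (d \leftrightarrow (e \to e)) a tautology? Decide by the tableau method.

Assume the negation and expand:
Initial set: {F (((c \land a) \land a) \to (d \leftrightarrow (e \to e)))}.
F (((c \land a) \land a) \to (d \leftrightarrow (e \to e))): α-rule — add T ((c \land a) \land a), F (d \leftrightarrow (e \to e)).
T ((c \land a) \land a): α-rule — add T (c \land a), T a.
T (c \land a): α-rule — add T c, T a.
F (d \leftrightarrow (e \to e)): β-rule — branch into T d, F (e \to e)  //  F d, T (e \to e).
  branch 1 (add T d, F (e \to e)):
    F (e \to e): α-rule — add T e, F e.
    × closes — contains both e and \lnot e.
  branch 2 (add F d, T (e \to e)):
    T (e \to e): β-rule — branch into F e  //  T e.
      branch 2.1 (add F e):
        ○ open, literals {a=1, c=1, d=0, e=0}.
      branch 2.2 (add T e):
        ○ open, literals {a=1, c=1, d=0, e=1}.
1 branch closed, 2 open.
An open branch gives a countermodel: a=1, c=1, d=0, e=0 (unmentioned atoms arbitrary); under it the original formula is false.

Not valid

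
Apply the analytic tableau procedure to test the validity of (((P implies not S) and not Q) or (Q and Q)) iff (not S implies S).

Assume the negation and expand:
Initial set: {not ((((P implies not S) and not Q) or (Q and Q)) iff (not S implies S))}.
not ((((P implies not S) and not Q) or (Q and Q)) iff (not S implies S)): β-rule — branch into (((P implies not S) and not Q) or (Q and Q)), not (not S implies S)  //  not (((P implies not S) and not Q) or (Q and Q)), (not S implies S).
  branch 1 (add (((P implies not S) and not Q) or (Q and Q)), not (not S implies S)):
    not (not S implies S): α-rule — add not S, not S.
    (((P implies not S) and not Q) or (Q and Q)): β-rule — branch into ((P implies not S) and not Q)  //  (Q and Q).
      branch 1.1 (add ((P implies not S) and not Q)):
        ((P implies not S) and not Q): α-rule — add (P implies not S), not Q.
        (P implies not S): β-rule — branch into not P  //  not S.
          branch 1.1.1 (add not P):
            ○ open, literals {P=0, Q=0, S=0}.
          branch 1.1.2 (add not S):
            ○ open, literals {Q=0, S=0}.
      branch 1.2 (add (Q and Q)):
        (Q and Q): α-rule — add Q, Q.
        ○ open, literals {Q=1, S=0}.
  branch 2 (add not (((P implies not S) and not Q) or (Q and Q)), (not S implies S)):
    not (((P implies not S) and not Q) or (Q and Q)): α-rule — add not ((P implies not S) and not Q), not (Q and Q).
    (not S implies S): β-rule — branch into not not S  //  S.
      branch 2.1 (add not not S):
        not ((P implies not S) and not Q): β-rule — branch into not (P implies not S)  //  not not Q.
          branch 2.1.1 (add not (P implies not S)):
            not (P implies not S): α-rule — add P, not not S.
            not (Q and Q): β-rule — branch into not Q  //  not Q.
              branch 2.1.1.1 (add not Q):
                ○ open, literals {P=1, Q=0, S=1}.
              branch 2.1.1.2 (add not Q):
                ○ open, literals {P=1, Q=0, S=1}.
          branch 2.1.2 (add not not Q):
            not (Q and Q): β-rule — branch into not Q  //  not Q.
              branch 2.1.2.1 (add not Q):
                × closes — contains both Q and not Q.
              branch 2.1.2.2 (add not Q):
                × closes — contains both Q and not Q.
      branch 2.2 (add S):
        not ((P implies not S) and not Q): β-rule — branch into not (P implies not S)  //  not not Q.
          branch 2.2.1 (add not (P implies not S)):
            not (P implies not S): α-rule — add P, not not S.
            not (Q and Q): β-rule — branch into not Q  //  not Q.
              branch 2.2.1.1 (add not Q):
                ○ open, literals {P=1, Q=0, S=1}.
              branch 2.2.1.2 (add not Q):
                ○ open, literals {P=1, Q=0, S=1}.
          branch 2.2.2 (add not not Q):
            not (Q and Q): β-rule — branch into not Q  //  not Q.
              branch 2.2.2.1 (add not Q):
                × closes — contains both Q and not Q.
              branch 2.2.2.2 (add not Q):
                × closes — contains both Q and not Q.
4 branches closed, 7 open.
An open branch gives a countermodel: P=0, Q=0, S=0 (unmentioned atoms arbitrary); under it the original formula is false.

Not valid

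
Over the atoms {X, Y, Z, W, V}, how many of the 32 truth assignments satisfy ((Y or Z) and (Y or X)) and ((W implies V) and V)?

Initial set: {(((Y or Z) and (Y or X)) and ((W implies V) and V))}.
(((Y or Z) and (Y or X)) and ((W implies V) and V)): α-rule — add ((Y or Z) and (Y or X)), ((W implies V) and V).
((Y or Z) and (Y or X)): α-rule — add (Y or Z), (Y or X).
((W implies V) and V): α-rule — add (W implies V), V.
(Y or Z): β-rule — branch into Y  //  Z.
  branch 1 (add Y):
    (Y or X): β-rule — branch into Y  //  X.
      branch 1.1 (add Y):
        (W implies V): β-rule — branch into not W  //  V.
          branch 1.1.1 (add not W):
            ○ open, literals {V=T, W=F, Y=T}.
          branch 1.1.2 (add V):
            ○ open, literals {V=T, Y=T}.
      branch 1.2 (add X):
        (W implies V): β-rule — branch into not W  //  V.
          branch 1.2.1 (add not W):
            ○ open, literals {V=T, W=F, X=T, Y=T}.
          branch 1.2.2 (add V):
            ○ open, literals {V=T, X=T, Y=T}.
  branch 2 (add Z):
    (Y or X): β-rule — branch into Y  //  X.
      branch 2.1 (add Y):
        (W implies V): β-rule — branch into not W  //  V.
          branch 2.1.1 (add not W):
            ○ open, literals {V=T, W=F, Y=T, Z=T}.
          branch 2.1.2 (add V):
            ○ open, literals {V=T, Y=T, Z=T}.
      branch 2.2 (add X):
        (W implies V): β-rule — branch into not W  //  V.
          branch 2.2.1 (add not W):
            ○ open, literals {V=T, W=F, X=T, Z=T}.
          branch 2.2.2 (add V):
            ○ open, literals {V=T, X=T, Z=T}.
0 branches closed, 8 open.
Each open branch fixes some atoms; the unmentioned ones are free. Counting distinct full assignments: branch {V=T, W=F, Y=T} (X, Z) contributes 4 new; branch {V=T, Y=T} (X, Z, W) contributes 4 new; branch {V=T, W=F, X=T, Y=T} (Z) contributes 0 new; branch {V=T, X=T, Y=T} (Z, W) contributes 0 new; branch {V=T, W=F, Y=T, Z=T} (X) contributes 0 new; branch {V=T, Y=T, Z=T} (X, W) contributes 0 new; branch {V=T, W=F, X=T, Z=T} (Y) contributes 1 new; branch {V=T, X=T, Z=T} (Y, W) contributes 1 new. Total: 10.

10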